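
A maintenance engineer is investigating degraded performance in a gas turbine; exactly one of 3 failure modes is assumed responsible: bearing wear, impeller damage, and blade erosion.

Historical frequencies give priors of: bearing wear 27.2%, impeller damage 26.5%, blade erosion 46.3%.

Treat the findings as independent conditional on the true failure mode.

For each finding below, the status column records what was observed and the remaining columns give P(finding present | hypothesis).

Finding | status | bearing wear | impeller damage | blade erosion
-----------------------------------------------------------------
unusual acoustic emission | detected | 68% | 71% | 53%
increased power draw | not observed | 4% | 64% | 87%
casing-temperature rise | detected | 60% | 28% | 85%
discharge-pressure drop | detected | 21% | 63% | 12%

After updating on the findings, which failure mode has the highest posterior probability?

Multiply each prior by the joint likelihood of the evidence pattern (using 1 − P(present | H) for each absent finding):
  bearing wear: 0.272 × 0.68 × (1 − 0.04) × 0.60 × 0.21 = 0.022373
  impeller damage: 0.265 × 0.71 × (1 − 0.64) × 0.28 × 0.63 = 0.011948
  blade erosion: 0.463 × 0.53 × (1 − 0.87) × 0.85 × 0.12 = 0.0032539
The unnormalized weights sum to 0.037575.
P(bearing wear | evidence) ≈ 0.022373 / 0.037575 ≈ 0.595
P(impeller damage | evidence) ≈ 0.011948 / 0.037575 ≈ 0.318
P(blade erosion | evidence) ≈ 0.0032539 / 0.037575 ≈ 0.087
The largest is 0.595, so bearing wear is most probable.

bearing wear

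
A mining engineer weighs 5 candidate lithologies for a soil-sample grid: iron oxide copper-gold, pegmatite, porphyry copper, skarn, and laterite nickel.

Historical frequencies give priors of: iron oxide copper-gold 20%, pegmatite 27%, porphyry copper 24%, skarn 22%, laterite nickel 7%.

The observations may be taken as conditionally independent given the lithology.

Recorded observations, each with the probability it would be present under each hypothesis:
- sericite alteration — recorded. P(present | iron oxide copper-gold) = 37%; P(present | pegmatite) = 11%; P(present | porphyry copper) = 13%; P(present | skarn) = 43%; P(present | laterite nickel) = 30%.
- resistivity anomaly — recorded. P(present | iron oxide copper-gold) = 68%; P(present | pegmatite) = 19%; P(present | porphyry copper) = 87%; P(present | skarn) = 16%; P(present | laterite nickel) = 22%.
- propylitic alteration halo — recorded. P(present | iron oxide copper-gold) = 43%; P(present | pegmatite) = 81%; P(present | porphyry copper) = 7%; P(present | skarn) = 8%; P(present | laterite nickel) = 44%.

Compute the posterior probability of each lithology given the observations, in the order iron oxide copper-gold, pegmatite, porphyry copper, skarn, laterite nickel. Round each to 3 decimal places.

By Bayes' rule with conditional independence, the unnormalized weight for each hypothesis is prior × ∏ likelihoods:
  iron oxide copper-gold: 0.20 × 0.37 × 0.68 × 0.43 = 0.021638
  pegmatite: 0.27 × 0.11 × 0.19 × 0.81 = 0.0045708
  porphyry copper: 0.24 × 0.13 × 0.87 × 0.07 = 0.0019001
  skarn: 0.22 × 0.43 × 0.16 × 0.08 = 0.0012109
  laterite nickel: 0.07 × 0.30 × 0.22 × 0.44 = 0.0020328
Normalizing constant Z = 0.021638 + 0.0045708 + 0.0019001 + 0.0012109 + 0.0020328 = 0.031352.
P(iron oxide copper-gold | evidence) = 0.021638 / 0.031352 ≈ 0.690
P(pegmatite | evidence) = 0.0045708 / 0.031352 ≈ 0.146
P(porphyry copper | evidence) = 0.0019001 / 0.031352 ≈ 0.061
P(skarn | evidence) = 0.0012109 / 0.031352 ≈ 0.039
P(laterite nickel | evidence) = 0.0020328 / 0.031352 ≈ 0.065

0.690, 0.146, 0.061, 0.039, 0.065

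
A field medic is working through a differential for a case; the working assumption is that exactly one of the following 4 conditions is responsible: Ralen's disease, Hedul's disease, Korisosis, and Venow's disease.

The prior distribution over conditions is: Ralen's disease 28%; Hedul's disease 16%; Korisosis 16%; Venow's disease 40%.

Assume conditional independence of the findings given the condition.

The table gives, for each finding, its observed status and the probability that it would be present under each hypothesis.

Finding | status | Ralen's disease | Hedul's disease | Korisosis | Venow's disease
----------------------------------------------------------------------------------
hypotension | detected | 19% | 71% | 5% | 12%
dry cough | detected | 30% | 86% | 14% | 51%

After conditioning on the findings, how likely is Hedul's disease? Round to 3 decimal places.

0.702

Multiply each prior by the joint likelihood of the evidence pattern:
  Ralen's disease: 0.28 × 0.19 × 0.30 = 0.01596
  Hedul's disease: 0.16 × 0.71 × 0.86 = 0.097696
  Korisosis: 0.16 × 0.05 × 0.14 = 0.00112
  Venow's disease: 0.40 × 0.12 × 0.51 = 0.02448
Normalizing constant Z = 0.01596 + 0.097696 + 0.00112 + 0.02448 = 0.13926.
P(Hedul's disease | evidence) = 0.097696 / 0.13926 ≈ 0.702.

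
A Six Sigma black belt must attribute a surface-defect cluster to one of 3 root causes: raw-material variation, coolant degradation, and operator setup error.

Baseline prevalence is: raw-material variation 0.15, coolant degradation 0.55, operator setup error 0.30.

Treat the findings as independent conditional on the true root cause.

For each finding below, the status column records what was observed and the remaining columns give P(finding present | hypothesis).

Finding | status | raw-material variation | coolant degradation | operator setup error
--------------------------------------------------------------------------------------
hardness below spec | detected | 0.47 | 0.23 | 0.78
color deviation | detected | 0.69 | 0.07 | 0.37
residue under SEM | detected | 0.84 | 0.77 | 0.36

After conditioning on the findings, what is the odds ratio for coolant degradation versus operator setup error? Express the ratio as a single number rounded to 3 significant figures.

0.219

The normalizing constant cancels in an odds ratio, so compute prior × likelihood for the two hypotheses only:
  coolant degradation: 0.55 × 0.23 × 0.07 × 0.77 = 0.0068184
  operator setup error: 0.30 × 0.78 × 0.37 × 0.36 = 0.031169
Odds(coolant degradation : operator setup error) = 0.0068184 / 0.031169 ≈ 0.219.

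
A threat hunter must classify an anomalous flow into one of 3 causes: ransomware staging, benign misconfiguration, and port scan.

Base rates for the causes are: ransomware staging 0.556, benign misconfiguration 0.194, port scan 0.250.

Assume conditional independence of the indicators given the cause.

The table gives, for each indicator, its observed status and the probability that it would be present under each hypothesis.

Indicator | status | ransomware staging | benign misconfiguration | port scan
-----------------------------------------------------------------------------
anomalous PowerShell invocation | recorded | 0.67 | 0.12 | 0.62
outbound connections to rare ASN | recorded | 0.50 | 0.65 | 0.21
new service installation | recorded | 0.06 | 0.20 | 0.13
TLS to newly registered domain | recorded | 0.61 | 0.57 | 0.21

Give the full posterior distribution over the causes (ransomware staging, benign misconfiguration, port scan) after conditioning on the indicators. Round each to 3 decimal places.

0.723, 0.183, 0.094

For each hypothesis, the unnormalized posterior weight is prior × product of the indicator likelihoods:
  ransomware staging: 0.556 × 0.67 × 0.50 × 0.06 × 0.61 = 0.0068171
  benign misconfiguration: 0.194 × 0.12 × 0.65 × 0.20 × 0.57 = 0.001725
  port scan: 0.250 × 0.62 × 0.21 × 0.13 × 0.21 = 0.00088861
Normalizing constant Z = 0.0068171 + 0.001725 + 0.00088861 = 0.0094308.
P(ransomware staging | evidence) = 0.0068171 / 0.0094308 ≈ 0.723
P(benign misconfiguration | evidence) = 0.001725 / 0.0094308 ≈ 0.183
P(port scan | evidence) = 0.00088861 / 0.0094308 ≈ 0.094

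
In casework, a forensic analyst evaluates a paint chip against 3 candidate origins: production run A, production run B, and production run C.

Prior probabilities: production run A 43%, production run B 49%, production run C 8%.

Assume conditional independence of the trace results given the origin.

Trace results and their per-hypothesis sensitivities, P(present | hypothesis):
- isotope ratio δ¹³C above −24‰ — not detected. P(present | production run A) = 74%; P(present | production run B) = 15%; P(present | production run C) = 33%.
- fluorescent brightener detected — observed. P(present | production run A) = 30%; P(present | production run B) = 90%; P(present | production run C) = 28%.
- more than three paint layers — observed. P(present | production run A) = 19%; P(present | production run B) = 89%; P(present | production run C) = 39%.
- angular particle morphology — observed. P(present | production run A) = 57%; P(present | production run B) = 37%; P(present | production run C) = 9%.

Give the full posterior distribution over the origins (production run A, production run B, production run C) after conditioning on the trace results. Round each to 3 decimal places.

For each hypothesis, the unnormalized posterior weight is prior × product of the trace result likelihoods (using 1 − P(present | H) for each absent trace result):
  production run A: 0.43 × (1 − 0.74) × 0.30 × 0.19 × 0.57 = 0.0036324
  production run B: 0.49 × (1 − 0.15) × 0.90 × 0.89 × 0.37 = 0.12344
  production run C: 0.08 × (1 − 0.33) × 0.28 × 0.39 × 0.09 = 0.00052678
Normalizing constant Z = 0.0036324 + 0.12344 + 0.00052678 = 0.1276.
P(production run A | evidence) = 0.0036324 / 0.1276 ≈ 0.028
P(production run B | evidence) = 0.12344 / 0.1276 ≈ 0.967
P(production run C | evidence) = 0.00052678 / 0.1276 ≈ 0.004

0.028, 0.967, 0.004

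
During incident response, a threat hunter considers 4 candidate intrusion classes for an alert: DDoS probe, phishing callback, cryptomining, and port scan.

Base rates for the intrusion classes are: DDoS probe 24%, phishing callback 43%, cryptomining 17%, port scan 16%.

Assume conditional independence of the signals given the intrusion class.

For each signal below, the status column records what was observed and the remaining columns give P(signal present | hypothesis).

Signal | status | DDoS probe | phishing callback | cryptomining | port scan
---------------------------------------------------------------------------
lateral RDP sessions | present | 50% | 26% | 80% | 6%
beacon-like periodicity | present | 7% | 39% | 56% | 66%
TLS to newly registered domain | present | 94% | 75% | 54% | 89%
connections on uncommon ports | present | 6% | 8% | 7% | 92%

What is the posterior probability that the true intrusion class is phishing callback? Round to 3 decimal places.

0.234

For each hypothesis, the unnormalized posterior weight is prior × product of the signal likelihoods:
  DDoS probe: 0.24 × 0.50 × 0.07 × 0.94 × 0.06 = 0.00047376
  phishing callback: 0.43 × 0.26 × 0.39 × 0.75 × 0.08 = 0.0026161
  cryptomining: 0.17 × 0.80 × 0.56 × 0.54 × 0.07 = 0.0028788
  port scan: 0.16 × 0.06 × 0.66 × 0.89 × 0.92 = 0.0051879
Normalizing constant Z = 0.00047376 + 0.0026161 + 0.0028788 + 0.0051879 = 0.011157.
P(phishing callback | evidence) = 0.0026161 / 0.011157 ≈ 0.234.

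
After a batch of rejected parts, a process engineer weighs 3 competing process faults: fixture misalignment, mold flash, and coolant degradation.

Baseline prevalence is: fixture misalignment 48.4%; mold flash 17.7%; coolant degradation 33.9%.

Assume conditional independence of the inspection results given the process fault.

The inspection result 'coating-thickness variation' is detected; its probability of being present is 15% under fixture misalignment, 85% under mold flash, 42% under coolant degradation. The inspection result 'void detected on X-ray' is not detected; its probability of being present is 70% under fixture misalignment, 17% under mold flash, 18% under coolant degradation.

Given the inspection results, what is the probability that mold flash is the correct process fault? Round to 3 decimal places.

0.474

Multiply each prior by the joint likelihood of the inspection result pattern (using 1 − P(present | H) for each absent inspection result):
  fixture misalignment: 0.484 × 0.15 × (1 − 0.70) = 0.02178
  mold flash: 0.177 × 0.85 × (1 − 0.17) = 0.12487
  coolant degradation: 0.339 × 0.42 × (1 − 0.18) = 0.11675
Marginal likelihood of the evidence = 0.26341.
P(mold flash | evidence) = 0.12487 / 0.26341 ≈ 0.474.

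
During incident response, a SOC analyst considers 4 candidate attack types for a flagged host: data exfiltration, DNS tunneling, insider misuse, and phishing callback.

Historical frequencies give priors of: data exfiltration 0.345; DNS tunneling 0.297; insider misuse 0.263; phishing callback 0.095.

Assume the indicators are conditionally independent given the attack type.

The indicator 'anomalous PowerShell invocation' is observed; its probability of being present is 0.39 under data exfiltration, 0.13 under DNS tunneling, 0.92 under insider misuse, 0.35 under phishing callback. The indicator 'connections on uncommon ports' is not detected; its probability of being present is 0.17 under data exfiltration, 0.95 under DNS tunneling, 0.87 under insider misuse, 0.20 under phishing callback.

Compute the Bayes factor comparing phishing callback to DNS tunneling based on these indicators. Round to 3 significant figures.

Joint likelihood of the indicator pattern under each hypothesis (using 1 − P(present | H) for each absent indicator):
  phishing callback: 0.35 × (1 − 0.20) = 0.28
  DNS tunneling: 0.13 × (1 − 0.95) = 0.0065
Bayes factor = 0.28 / 0.0065 ≈ 43.1

43.1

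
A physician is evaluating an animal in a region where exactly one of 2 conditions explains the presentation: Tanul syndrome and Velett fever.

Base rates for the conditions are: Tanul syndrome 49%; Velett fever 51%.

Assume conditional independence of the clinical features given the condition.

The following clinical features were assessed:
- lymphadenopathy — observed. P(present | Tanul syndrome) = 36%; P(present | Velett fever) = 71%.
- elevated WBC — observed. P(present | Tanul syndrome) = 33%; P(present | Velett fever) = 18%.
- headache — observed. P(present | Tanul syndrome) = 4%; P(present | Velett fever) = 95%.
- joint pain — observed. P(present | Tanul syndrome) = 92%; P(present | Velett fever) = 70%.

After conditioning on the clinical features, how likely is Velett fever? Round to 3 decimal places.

0.953

For each hypothesis, the unnormalized posterior weight is prior × product of the clinical feature likelihoods:
  Tanul syndrome: 0.49 × 0.36 × 0.33 × 0.04 × 0.92 = 0.0021422
  Velett fever: 0.51 × 0.71 × 0.18 × 0.95 × 0.70 = 0.043343
The unnormalized weights sum to 0.045486.
P(Velett fever | evidence) = 0.043343 / 0.045486 ≈ 0.953.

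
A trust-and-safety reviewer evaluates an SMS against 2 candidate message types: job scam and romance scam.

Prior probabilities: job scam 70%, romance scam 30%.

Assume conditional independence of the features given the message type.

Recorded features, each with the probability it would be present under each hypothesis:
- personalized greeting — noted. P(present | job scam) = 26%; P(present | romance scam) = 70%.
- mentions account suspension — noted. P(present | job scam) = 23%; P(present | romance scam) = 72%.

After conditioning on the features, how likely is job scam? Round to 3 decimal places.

0.217

Multiply each prior by the joint likelihood of the feature pattern:
  job scam: 0.70 × 0.26 × 0.23 = 0.04186
  romance scam: 0.30 × 0.70 × 0.72 = 0.1512
Normalizing constant Z = 0.04186 + 0.1512 = 0.19306.
P(job scam | evidence) = 0.04186 / 0.19306 ≈ 0.217.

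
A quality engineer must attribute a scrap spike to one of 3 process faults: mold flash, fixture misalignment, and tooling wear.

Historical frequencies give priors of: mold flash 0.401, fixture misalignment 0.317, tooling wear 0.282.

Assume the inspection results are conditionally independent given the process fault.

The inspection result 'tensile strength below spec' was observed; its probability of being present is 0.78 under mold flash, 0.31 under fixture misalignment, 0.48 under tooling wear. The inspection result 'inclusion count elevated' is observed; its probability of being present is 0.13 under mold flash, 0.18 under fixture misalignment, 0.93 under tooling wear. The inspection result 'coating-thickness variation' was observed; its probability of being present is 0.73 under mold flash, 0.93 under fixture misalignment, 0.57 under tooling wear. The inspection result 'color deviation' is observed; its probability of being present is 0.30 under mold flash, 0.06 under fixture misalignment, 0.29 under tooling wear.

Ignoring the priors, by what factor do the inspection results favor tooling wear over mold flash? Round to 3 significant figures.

Joint likelihood of the inspection result pattern under each hypothesis:
  tooling wear: 0.48 × 0.93 × 0.57 × 0.29 = 0.07379
  mold flash: 0.78 × 0.13 × 0.73 × 0.30 = 0.022207
Bayes factor = 0.07379 / 0.022207 ≈ 3.32

3.32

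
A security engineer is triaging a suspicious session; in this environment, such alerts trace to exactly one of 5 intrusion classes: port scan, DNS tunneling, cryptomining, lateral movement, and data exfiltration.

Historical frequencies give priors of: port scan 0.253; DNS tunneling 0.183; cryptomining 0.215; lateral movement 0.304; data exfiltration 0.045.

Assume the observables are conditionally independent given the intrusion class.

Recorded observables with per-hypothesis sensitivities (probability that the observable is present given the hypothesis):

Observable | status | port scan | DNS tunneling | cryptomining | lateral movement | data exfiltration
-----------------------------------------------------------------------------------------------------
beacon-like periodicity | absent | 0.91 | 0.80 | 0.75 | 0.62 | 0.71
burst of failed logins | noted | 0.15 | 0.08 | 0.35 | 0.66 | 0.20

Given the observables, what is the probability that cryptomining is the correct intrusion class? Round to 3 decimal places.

By Bayes' rule with conditional independence, the unnormalized weight for each hypothesis is prior × ∏ likelihoods (using 1 − P(present | H) for each absent observable):
  port scan: 0.253 × (1 − 0.91) × 0.15 = 0.0034155
  DNS tunneling: 0.183 × (1 − 0.80) × 0.08 = 0.002928
  cryptomining: 0.215 × (1 − 0.75) × 0.35 = 0.018812
  lateral movement: 0.304 × (1 − 0.62) × 0.66 = 0.076243
  data exfiltration: 0.045 × (1 − 0.71) × 0.20 = 0.00261
The unnormalized weights sum to 0.10401.
P(cryptomining | evidence) = 0.018812 / 0.10401 ≈ 0.181.

0.181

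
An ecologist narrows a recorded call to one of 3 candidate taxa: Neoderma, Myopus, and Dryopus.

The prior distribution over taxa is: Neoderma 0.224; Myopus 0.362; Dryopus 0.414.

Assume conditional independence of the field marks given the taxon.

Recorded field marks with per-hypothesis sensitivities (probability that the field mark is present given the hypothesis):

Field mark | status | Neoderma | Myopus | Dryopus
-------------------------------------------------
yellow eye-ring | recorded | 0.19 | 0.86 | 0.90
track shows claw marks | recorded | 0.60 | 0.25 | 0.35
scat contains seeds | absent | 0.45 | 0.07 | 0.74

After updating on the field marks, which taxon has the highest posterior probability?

Myopus

For each hypothesis, the unnormalized posterior weight is prior × product of the field mark likelihoods (using 1 − P(present | H) for each absent field mark):
  Neoderma: 0.224 × 0.19 × 0.60 × (1 − 0.45) = 0.014045
  Myopus: 0.362 × 0.86 × 0.25 × (1 − 0.07) = 0.072382
  Dryopus: 0.414 × 0.90 × 0.35 × (1 − 0.74) = 0.033907
Marginal likelihood of the evidence = 0.12033.
P(Neoderma | evidence) ≈ 0.014045 / 0.12033 ≈ 0.117
P(Myopus | evidence) ≈ 0.072382 / 0.12033 ≈ 0.602
P(Dryopus | evidence) ≈ 0.033907 / 0.12033 ≈ 0.282
The largest is 0.602, so Myopus is most probable.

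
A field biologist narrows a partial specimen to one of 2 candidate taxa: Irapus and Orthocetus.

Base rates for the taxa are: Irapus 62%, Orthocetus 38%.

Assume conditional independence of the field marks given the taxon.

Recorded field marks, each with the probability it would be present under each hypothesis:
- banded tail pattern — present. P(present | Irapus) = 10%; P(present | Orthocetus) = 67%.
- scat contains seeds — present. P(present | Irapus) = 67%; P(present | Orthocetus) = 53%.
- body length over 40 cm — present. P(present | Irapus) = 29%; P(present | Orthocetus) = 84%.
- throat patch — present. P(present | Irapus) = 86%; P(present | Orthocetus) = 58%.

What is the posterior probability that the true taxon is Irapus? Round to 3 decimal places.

Multiply each prior by the joint likelihood of the field mark pattern:
  Irapus: 0.62 × 0.10 × 0.67 × 0.29 × 0.86 = 0.01036
  Orthocetus: 0.38 × 0.67 × 0.53 × 0.84 × 0.58 = 0.065742
Normalizing constant Z = 0.01036 + 0.065742 = 0.076102.
P(Irapus | evidence) = 0.01036 / 0.076102 ≈ 0.136.

0.136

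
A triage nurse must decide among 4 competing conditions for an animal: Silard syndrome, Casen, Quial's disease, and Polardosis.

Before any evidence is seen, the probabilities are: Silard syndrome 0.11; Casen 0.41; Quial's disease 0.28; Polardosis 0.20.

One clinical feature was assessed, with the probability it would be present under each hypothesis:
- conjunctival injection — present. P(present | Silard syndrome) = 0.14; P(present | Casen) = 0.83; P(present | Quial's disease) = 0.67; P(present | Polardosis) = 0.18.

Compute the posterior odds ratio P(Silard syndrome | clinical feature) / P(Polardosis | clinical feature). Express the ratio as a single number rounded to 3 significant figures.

0.428

Posterior odds equal prior odds times the likelihood ratio; only the two competing hypotheses matter.
  Silard syndrome: 0.11 × 0.14 = 0.0154
  Polardosis: 0.20 × 0.18 = 0.036
Posterior odds = 0.0154 / 0.036 ≈ 0.428.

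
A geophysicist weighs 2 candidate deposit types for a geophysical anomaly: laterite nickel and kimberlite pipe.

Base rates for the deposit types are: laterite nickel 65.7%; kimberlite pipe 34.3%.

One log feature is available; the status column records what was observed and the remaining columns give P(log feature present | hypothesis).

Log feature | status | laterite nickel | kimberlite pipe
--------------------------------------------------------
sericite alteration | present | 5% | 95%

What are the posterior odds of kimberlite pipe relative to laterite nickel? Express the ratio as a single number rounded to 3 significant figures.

9.92

Unnormalized posterior weight (prior times the log feature likelihood) for each of the two hypotheses:
  kimberlite pipe: 0.343 × 0.95 = 0.32585
  laterite nickel: 0.657 × 0.05 = 0.03285
Posterior odds = 0.32585 / 0.03285 ≈ 9.92.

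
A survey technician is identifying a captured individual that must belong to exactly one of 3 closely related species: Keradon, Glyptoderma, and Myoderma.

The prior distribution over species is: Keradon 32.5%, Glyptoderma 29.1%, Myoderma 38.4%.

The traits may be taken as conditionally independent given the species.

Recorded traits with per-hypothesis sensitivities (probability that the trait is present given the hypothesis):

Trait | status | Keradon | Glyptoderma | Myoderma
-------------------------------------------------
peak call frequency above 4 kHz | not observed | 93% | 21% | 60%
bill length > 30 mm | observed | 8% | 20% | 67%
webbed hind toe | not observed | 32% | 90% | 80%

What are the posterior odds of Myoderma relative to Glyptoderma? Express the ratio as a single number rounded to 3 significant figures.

4.48

The normalizing constant cancels in an odds ratio, so compute prior × likelihood for the two hypotheses only (using 1 − P(present | H) for each absent trait):
  Myoderma: 0.384 × (1 − 0.60) × 0.67 × (1 − 0.80) = 0.020582
  Glyptoderma: 0.291 × (1 − 0.21) × 0.20 × (1 − 0.90) = 0.0045978
Posterior odds = 0.020582 / 0.0045978 ≈ 4.48.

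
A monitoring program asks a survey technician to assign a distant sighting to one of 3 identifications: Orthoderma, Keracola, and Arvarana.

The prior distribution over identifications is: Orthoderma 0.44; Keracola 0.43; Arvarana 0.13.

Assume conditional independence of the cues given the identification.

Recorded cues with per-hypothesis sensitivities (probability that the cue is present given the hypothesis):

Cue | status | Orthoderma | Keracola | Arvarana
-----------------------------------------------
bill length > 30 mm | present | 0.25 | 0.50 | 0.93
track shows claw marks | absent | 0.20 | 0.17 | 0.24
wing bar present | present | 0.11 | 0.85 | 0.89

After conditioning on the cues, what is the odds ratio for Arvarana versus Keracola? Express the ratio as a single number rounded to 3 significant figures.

0.539

Unnormalized posterior weight (prior times the cue likelihoods) for each of the two hypotheses (using 1 − P(present | H) for each absent cue):
  Arvarana: 0.13 × 0.93 × (1 − 0.24) × 0.89 = 0.081777
  Keracola: 0.43 × 0.50 × (1 − 0.17) × 0.85 = 0.15168
Posterior odds = 0.081777 / 0.15168 ≈ 0.539.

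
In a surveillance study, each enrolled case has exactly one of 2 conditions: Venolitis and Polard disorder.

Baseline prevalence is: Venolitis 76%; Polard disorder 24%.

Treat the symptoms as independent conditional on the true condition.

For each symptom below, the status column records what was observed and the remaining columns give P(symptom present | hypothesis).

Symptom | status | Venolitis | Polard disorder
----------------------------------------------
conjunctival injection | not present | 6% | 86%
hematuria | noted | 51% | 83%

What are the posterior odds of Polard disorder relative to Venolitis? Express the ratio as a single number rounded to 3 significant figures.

Unnormalized posterior weight (prior times the symptom likelihoods) for each of the two hypotheses (using 1 − P(present | H) for each absent symptom):
  Polard disorder: 0.24 × (1 − 0.86) × 0.83 = 0.027888
  Venolitis: 0.76 × (1 − 0.06) × 0.51 = 0.36434
Posterior odds = 0.027888 / 0.36434 ≈ 0.0765.

0.0765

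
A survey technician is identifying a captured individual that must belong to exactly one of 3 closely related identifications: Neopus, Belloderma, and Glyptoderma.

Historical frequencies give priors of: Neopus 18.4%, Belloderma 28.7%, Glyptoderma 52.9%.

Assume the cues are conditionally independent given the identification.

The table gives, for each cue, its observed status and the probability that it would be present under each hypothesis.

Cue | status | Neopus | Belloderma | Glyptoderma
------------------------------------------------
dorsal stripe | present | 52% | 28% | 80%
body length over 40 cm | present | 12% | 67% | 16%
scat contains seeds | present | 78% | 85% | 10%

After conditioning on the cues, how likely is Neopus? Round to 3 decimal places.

By Bayes' rule with conditional independence, the unnormalized weight for each hypothesis is prior × ∏ likelihoods:
  Neopus: 0.184 × 0.52 × 0.12 × 0.78 = 0.0089556
  Belloderma: 0.287 × 0.28 × 0.67 × 0.85 = 0.045765
  Glyptoderma: 0.529 × 0.80 × 0.16 × 0.10 = 0.0067712
Normalizing constant Z = 0.0089556 + 0.045765 + 0.0067712 = 0.061492.
P(Neopus | evidence) = 0.0089556 / 0.061492 ≈ 0.146.

0.146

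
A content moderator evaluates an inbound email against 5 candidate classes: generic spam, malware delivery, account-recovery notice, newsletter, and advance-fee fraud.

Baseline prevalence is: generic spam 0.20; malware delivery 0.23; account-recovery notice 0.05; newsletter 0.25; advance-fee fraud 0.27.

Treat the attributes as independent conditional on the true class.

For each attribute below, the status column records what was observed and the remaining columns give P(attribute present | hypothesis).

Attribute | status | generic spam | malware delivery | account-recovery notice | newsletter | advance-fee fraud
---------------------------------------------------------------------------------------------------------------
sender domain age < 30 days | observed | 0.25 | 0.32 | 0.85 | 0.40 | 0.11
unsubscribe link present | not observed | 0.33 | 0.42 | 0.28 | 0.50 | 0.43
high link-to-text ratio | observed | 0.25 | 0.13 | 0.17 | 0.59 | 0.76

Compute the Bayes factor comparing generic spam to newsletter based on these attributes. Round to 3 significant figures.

0.355

Take the product of per-attribute likelihoods under each hypothesis (using 1 − P(present | H) for each absent attribute), then divide.
  generic spam: 0.25 × (1 − 0.33) × 0.25 = 0.041875
  newsletter: 0.40 × (1 − 0.50) × 0.59 = 0.118
Bayes factor = 0.041875 / 0.118 ≈ 0.355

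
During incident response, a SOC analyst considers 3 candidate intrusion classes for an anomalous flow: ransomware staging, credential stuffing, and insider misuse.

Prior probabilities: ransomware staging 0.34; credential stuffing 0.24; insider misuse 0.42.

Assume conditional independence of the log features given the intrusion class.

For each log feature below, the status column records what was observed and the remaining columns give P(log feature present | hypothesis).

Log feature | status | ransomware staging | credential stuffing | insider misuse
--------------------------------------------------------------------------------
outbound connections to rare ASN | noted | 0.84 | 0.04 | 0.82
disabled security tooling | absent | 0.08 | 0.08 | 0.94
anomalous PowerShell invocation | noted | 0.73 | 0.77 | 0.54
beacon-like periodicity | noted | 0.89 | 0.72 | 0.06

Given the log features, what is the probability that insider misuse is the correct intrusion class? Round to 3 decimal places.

0.004

Multiply each prior by the joint likelihood of the log feature pattern (using 1 − P(present | H) for each absent log feature):
  ransomware staging: 0.34 × 0.84 × (1 − 0.08) × 0.73 × 0.89 = 0.17071
  credential stuffing: 0.24 × 0.04 × (1 − 0.08) × 0.77 × 0.72 = 0.0048965
  insider misuse: 0.42 × 0.82 × (1 − 0.94) × 0.54 × 0.06 = 0.00066951
Marginal likelihood of the evidence = 0.17628.
P(insider misuse | evidence) = 0.00066951 / 0.17628 ≈ 0.004.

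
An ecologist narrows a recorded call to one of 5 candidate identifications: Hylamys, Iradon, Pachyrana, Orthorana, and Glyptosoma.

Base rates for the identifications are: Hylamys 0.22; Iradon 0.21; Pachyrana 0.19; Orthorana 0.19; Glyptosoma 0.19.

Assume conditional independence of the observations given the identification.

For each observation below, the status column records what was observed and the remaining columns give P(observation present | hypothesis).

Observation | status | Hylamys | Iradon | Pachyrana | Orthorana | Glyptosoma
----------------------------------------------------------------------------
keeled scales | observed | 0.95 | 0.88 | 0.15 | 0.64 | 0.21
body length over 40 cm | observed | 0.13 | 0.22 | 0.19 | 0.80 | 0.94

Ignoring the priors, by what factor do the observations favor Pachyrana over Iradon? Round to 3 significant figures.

0.147

The Bayes factor is the ratio of the joint likelihoods of the evidence pattern under the two hypotheses.
  Pachyrana: 0.15 × 0.19 = 0.0285
  Iradon: 0.88 × 0.22 = 0.1936
Bayes factor = 0.0285 / 0.1936 ≈ 0.147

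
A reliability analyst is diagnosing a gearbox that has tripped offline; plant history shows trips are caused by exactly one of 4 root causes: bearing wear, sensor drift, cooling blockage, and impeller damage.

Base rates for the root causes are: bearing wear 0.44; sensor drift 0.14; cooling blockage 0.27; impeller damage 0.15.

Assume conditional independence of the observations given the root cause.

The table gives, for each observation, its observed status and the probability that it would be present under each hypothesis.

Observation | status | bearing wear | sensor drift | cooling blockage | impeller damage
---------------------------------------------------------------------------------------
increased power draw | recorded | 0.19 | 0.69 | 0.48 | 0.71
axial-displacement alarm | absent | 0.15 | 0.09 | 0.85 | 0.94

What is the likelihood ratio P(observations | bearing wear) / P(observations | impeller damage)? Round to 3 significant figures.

The Bayes factor is the ratio of the joint likelihoods of the evidence pattern under the two hypotheses (using 1 − P(present | H) for each absent observation).
  bearing wear: 0.19 × (1 − 0.15) = 0.1615
  impeller damage: 0.71 × (1 − 0.94) = 0.0426
Bayes factor = 0.1615 / 0.0426 ≈ 3.79

3.79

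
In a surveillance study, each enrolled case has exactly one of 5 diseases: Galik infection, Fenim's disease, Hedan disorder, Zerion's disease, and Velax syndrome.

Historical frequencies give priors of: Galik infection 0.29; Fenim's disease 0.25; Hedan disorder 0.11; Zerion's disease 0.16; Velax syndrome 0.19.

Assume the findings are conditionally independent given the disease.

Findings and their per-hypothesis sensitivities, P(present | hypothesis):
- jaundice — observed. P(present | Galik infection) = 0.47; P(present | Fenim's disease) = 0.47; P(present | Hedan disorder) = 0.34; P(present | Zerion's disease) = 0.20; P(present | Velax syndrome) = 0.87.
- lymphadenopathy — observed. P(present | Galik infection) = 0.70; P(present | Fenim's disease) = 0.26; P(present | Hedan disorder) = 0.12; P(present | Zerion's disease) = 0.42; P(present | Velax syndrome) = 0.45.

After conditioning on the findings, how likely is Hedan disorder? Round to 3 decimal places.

0.021

For each hypothesis, the unnormalized posterior weight is prior × product of the finding likelihoods:
  Galik infection: 0.29 × 0.47 × 0.70 = 0.09541
  Fenim's disease: 0.25 × 0.47 × 0.26 = 0.03055
  Hedan disorder: 0.11 × 0.34 × 0.12 = 0.004488
  Zerion's disease: 0.16 × 0.20 × 0.42 = 0.01344
  Velax syndrome: 0.19 × 0.87 × 0.45 = 0.074385
The unnormalized weights sum to 0.21827.
P(Hedan disorder | evidence) = 0.004488 / 0.21827 ≈ 0.021.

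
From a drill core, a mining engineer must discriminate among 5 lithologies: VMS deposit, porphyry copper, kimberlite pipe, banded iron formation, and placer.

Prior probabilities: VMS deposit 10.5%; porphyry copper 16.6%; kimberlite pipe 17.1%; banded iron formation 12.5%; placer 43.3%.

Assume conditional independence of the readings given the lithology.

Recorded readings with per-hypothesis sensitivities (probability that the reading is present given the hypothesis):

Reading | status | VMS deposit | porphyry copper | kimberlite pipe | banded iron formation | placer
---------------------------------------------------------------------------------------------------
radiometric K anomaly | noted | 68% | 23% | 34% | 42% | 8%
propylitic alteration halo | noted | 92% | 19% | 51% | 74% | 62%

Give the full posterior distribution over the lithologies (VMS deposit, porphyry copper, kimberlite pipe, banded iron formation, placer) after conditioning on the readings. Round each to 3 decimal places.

By Bayes' rule with conditional independence, the unnormalized weight for each hypothesis is prior × ∏ likelihoods:
  VMS deposit: 0.105 × 0.68 × 0.92 = 0.065688
  porphyry copper: 0.166 × 0.23 × 0.19 = 0.0072542
  kimberlite pipe: 0.171 × 0.34 × 0.51 = 0.029651
  banded iron formation: 0.125 × 0.42 × 0.74 = 0.03885
  placer: 0.433 × 0.08 × 0.62 = 0.021477
The unnormalized weights sum to 0.16292.
P(VMS deposit | evidence) = 0.065688 / 0.16292 ≈ 0.403
P(porphyry copper | evidence) = 0.0072542 / 0.16292 ≈ 0.045
P(kimberlite pipe | evidence) = 0.029651 / 0.16292 ≈ 0.182
P(banded iron formation | evidence) = 0.03885 / 0.16292 ≈ 0.238
P(placer | evidence) = 0.021477 / 0.16292 ≈ 0.132

0.403, 0.045, 0.182, 0.238, 0.132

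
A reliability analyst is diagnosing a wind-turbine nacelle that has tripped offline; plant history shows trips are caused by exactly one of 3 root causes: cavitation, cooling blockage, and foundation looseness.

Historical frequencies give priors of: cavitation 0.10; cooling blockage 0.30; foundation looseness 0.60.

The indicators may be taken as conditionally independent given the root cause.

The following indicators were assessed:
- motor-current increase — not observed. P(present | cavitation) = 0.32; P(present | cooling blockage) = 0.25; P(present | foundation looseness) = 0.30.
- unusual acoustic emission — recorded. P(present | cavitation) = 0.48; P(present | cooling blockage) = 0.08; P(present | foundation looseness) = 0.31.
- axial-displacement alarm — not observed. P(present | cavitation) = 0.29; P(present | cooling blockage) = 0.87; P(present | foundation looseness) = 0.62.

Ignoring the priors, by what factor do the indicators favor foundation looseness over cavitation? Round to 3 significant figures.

0.356

The Bayes factor is the ratio of the joint likelihoods of the indicator pattern under the two hypotheses (using 1 − P(present | H) for each absent indicator).
  foundation looseness: (1 − 0.30) × 0.31 × (1 − 0.62) = 0.08246
  cavitation: (1 − 0.32) × 0.48 × (1 − 0.29) = 0.23174
Bayes factor = 0.08246 / 0.23174 ≈ 0.356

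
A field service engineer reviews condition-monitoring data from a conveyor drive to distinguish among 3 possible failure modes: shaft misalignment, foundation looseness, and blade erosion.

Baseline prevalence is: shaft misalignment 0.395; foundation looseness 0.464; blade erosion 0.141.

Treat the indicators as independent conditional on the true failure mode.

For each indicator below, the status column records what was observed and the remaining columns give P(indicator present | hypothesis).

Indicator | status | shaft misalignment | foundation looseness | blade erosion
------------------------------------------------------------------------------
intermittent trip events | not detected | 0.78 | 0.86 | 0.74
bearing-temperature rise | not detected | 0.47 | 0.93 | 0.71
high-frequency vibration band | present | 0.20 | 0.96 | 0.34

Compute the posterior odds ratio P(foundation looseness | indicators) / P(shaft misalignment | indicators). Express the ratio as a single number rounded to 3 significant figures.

0.474

Posterior odds equal prior odds times the likelihood ratio; only the two competing hypotheses matter (using 1 − P(present | H) for each absent indicator).
  foundation looseness: 0.464 × (1 − 0.86) × (1 − 0.93) × 0.96 = 0.0043653
  shaft misalignment: 0.395 × (1 − 0.78) × (1 − 0.47) × 0.20 = 0.0092114
Odds(foundation looseness : shaft misalignment) = 0.0043653 / 0.0092114 ≈ 0.474.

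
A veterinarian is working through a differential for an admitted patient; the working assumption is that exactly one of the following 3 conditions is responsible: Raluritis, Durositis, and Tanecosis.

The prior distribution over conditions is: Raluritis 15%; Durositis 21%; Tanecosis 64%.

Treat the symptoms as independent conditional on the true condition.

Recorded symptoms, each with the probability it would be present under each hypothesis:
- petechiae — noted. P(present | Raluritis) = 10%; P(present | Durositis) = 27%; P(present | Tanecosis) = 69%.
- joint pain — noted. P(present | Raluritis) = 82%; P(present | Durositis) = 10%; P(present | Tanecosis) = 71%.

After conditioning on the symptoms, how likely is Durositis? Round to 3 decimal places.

0.017

For each hypothesis, the unnormalized posterior weight is prior × product of the symptom likelihoods:
  Raluritis: 0.15 × 0.10 × 0.82 = 0.0123
  Durositis: 0.21 × 0.27 × 0.10 = 0.00567
  Tanecosis: 0.64 × 0.69 × 0.71 = 0.31354
Marginal likelihood of the evidence = 0.33151.
P(Durositis | evidence) = 0.00567 / 0.33151 ≈ 0.017.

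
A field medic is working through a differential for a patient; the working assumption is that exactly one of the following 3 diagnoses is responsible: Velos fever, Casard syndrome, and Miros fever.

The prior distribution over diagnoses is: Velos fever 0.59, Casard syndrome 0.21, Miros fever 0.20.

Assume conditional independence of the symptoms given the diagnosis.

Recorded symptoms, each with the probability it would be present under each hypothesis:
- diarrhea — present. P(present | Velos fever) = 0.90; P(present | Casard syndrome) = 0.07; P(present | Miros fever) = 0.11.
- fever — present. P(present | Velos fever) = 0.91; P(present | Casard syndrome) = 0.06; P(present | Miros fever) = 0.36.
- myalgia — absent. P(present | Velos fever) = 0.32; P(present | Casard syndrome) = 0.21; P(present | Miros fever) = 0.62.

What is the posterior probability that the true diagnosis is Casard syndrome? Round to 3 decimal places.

0.002

For each hypothesis, the unnormalized posterior weight is prior × product of the symptom likelihoods (using 1 − P(present | H) for each absent symptom):
  Velos fever: 0.59 × 0.90 × 0.91 × (1 − 0.32) = 0.32858
  Casard syndrome: 0.21 × 0.07 × 0.06 × (1 − 0.21) = 0.00069678
  Miros fever: 0.20 × 0.11 × 0.36 × (1 − 0.62) = 0.0030096
The unnormalized weights sum to 0.33229.
P(Casard syndrome | evidence) = 0.00069678 / 0.33229 ≈ 0.002.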